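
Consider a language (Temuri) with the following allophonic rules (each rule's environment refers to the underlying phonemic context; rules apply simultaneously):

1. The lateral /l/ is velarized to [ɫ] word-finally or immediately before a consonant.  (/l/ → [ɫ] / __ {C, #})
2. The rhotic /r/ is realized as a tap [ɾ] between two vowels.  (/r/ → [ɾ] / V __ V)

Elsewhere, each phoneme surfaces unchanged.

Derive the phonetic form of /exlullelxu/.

/e/ (word-initial) is unaffected → [e].
/x/ (between /e/ and /l/): no rule targets it → [x].
/l/ (between /x/ and /u/) is in the target of rule 1 but the environment (word-finally or immediately before a consonant) is not met → [l].
/u/ — not in any rule's target class → [u].
Rule 1 applies to /l/ (between /u/ and /l/: word-finally or immediately before a consonant) → [ɫ].
/l/ (between /l/ and /e/): rule 1 targets it, but not word-finally or immediately before a consonant → unchanged [l].
/e/ stays [e].
Rule 1 applies to /l/ (between /e/ and /x/: word-finally or immediately before a consonant) → [ɫ].
/x/ stays [x].
/u/ (word-final) is unaffected → [u].

[exluɫleɫxu]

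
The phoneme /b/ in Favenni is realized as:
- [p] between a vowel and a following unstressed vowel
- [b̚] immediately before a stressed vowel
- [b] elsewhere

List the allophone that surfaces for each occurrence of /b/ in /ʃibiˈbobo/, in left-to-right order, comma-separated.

[p], [b̚], [p]

Occurrence 1 (position 3): between a vowel and a following unstressed vowel → [p].
Occurrence 2 (position 5): immediately before a stressed vowel → [b̚].
Occurrence 3 (position 7): between a vowel and a following unstressed vowel → [p].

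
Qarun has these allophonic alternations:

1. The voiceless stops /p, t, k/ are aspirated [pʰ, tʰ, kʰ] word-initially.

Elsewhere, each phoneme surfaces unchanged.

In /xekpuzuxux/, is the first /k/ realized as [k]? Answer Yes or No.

Yes

/k/ (between /e/ and /p/): rule 1 targets it, but not word-initially → unchanged [k].
The actual realization is [k], which matches [k].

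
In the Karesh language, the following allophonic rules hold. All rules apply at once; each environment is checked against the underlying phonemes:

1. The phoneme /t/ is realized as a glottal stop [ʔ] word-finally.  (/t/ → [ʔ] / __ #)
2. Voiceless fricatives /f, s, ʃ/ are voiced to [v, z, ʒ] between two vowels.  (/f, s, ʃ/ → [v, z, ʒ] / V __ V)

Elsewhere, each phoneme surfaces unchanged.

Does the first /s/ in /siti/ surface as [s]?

/s/ (word-initial) is in the target of rule 2 but the environment (between two vowels) is not met → [s].
The actual realization is [s], which matches [s].

Yes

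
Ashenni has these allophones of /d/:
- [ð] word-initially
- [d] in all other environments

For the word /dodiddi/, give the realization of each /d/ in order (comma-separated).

[ð], [d], [d], [d]

Occurrence 1 (position 1): word-initially → [ð].
Occurrence 2 (position 3): no conditioning environment matches → elsewhere allophone [d].
Occurrence 3 (position 5): no conditioning environment matches → elsewhere allophone [d].
Occurrence 4 (position 6): no conditioning environment matches → elsewhere allophone [d].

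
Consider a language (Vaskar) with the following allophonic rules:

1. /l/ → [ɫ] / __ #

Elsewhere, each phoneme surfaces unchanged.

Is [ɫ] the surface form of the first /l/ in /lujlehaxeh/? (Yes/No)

/l/ — word-initial; rule 1 does not apply here → [l].
The actual realization is [l], not [ɫ].

No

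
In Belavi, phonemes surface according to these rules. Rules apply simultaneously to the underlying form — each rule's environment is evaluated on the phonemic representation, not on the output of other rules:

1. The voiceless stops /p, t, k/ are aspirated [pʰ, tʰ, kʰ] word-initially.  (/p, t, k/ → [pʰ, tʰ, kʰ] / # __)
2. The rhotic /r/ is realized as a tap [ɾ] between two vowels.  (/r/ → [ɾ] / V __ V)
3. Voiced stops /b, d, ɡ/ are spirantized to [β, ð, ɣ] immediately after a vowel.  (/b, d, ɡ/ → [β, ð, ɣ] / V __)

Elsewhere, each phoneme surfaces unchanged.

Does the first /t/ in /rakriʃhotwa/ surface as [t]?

/t/ (between /o/ and /w/) fails the environment for rule 1, so it stays [t].
The actual realization is [t], which matches [t].

Yes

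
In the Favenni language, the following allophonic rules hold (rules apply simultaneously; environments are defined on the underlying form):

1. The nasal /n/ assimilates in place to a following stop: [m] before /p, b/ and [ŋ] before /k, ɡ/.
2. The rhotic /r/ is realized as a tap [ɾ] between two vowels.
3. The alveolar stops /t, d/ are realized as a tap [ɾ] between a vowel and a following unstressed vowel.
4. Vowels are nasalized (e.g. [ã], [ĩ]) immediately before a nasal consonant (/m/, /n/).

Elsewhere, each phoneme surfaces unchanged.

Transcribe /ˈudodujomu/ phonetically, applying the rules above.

[ˈuɾoɾujõmu]

/u/ (word-initial): rule 4 targets it, but not before a nasal consonant → unchanged [u].
/d/ (between /u/ and /o/): between a vowel and a following unstressed vowel, so rule 3 applies → [ɾ].
/o/ (between /d/ and /d/) fails the environment for rule 4, so it stays [o].
/d/ meets the environment for rule 3 (between a vowel and a following unstressed vowel) → [ɾ].
/u/ (between /d/ and /j/) is in the target of rule 4 but the environment (before a nasal consonant) is not met → [u].
/j/ (between /u/ and /o/): no rule targets it → [j].
/o/ (between /j/ and /m/): before a nasal consonant, so rule 4 applies → [õ].
/m/ stays [m].
/u/ (word-final): rule 4 targets it, but not before a nasal consonant → unchanged [u].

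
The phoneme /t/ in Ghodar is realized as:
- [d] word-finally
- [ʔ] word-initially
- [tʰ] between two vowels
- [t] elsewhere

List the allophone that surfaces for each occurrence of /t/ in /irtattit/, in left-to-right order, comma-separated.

Occurrence 1 (position 3): no conditioning environment matches → elsewhere allophone [t].
Occurrence 2 (position 5): no conditioning environment matches → elsewhere allophone [t].
Occurrence 3 (position 6): no conditioning environment matches → elsewhere allophone [t].
Occurrence 4 (position 8): word-finally → [d].

[t], [t], [t], [d]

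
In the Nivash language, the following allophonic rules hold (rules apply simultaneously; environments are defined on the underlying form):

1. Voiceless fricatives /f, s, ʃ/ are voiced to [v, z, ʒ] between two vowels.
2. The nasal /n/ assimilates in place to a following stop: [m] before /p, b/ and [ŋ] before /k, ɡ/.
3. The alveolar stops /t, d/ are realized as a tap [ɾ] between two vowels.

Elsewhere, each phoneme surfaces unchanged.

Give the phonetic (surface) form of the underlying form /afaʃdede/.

[avaʃdeɾe]

/f/ (between /a/ and /a/): between two vowels, so rule 1 applies → [v].
/ʃ/ — between /a/ and /d/; rule 1 does not apply here → [ʃ].
/d/ — between /ʃ/ and /e/; rule 3 does not apply here → [d].
Rule 3 applies to /d/ (between /e/ and /e/: between two vowels) → [ɾ].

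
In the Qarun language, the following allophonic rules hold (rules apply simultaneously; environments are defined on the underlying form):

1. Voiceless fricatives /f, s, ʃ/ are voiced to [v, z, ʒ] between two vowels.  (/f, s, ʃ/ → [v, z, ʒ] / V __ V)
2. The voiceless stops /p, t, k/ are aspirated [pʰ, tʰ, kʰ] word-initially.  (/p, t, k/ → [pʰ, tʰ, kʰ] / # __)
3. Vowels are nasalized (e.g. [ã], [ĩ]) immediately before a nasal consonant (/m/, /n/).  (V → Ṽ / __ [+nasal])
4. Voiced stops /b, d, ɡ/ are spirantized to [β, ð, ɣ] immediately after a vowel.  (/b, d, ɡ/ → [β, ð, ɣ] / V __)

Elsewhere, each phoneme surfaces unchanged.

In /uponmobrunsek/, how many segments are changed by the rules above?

3

Segments that undergo a rule: /o/ → [õ] (rule 3); /b/ → [β] (rule 4); /u/ → [ũ] (rule 3).
All other segments surface unchanged.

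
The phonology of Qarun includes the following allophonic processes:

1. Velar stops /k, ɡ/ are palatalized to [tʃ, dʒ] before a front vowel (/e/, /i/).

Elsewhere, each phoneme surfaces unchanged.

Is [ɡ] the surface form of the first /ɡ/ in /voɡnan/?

/ɡ/ — between /o/ and /n/; rule 1 does not apply here → [ɡ].
The actual realization is [ɡ], which matches [ɡ].

Yes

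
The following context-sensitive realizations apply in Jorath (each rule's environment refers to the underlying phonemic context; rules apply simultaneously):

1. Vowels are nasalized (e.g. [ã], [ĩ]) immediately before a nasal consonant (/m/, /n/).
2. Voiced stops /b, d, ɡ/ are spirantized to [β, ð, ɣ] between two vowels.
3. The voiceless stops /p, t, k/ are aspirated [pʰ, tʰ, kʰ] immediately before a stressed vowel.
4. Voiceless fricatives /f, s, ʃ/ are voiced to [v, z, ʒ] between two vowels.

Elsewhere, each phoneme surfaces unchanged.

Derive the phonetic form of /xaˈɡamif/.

/x/ (word-initial) is unaffected → [x].
/a/ (between /x/ and /ɡ/): rule 1 targets it, but not before a nasal consonant → unchanged [a].
Rule 2 applies to /ɡ/ (between /a/ and /a/: between two vowels) → [ɣ].
/a/ — between /ɡ/ and /m/, before a nasal consonant — surfaces as [ã] (rule 1).
/m/ — not in any rule's target class → [m].
/i/ (between /m/ and /f/): rule 1 targets it, but not before a nasal consonant → unchanged [i].
/f/ (word-final): rule 4 targets it, but not between two vowels → unchanged [f].

[xaˈɣãmif]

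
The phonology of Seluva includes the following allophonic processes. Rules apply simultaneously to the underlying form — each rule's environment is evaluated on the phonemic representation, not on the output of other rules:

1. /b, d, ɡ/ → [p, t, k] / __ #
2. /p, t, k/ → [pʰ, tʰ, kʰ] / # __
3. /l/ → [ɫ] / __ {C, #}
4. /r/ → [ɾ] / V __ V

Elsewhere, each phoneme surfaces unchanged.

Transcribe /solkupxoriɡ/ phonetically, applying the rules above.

/s/ (word-initial) is unaffected → [s].
/o/ (between /s/ and /l/) is unaffected → [o].
/l/ meets the environment for rule 3 (word-finally or immediately before a consonant) → [ɫ].
/k/ (between /l/ and /u/): rule 2 targets it, but not word-initially → unchanged [k].
/u/ (between /k/ and /p/) is unaffected → [u].
/p/ — between /u/ and /x/; rule 2 does not apply here → [p].
/x/ (between /p/ and /o/): no rule targets it → [x].
/o/ stays [o].
/r/ (between /o/ and /i/): between two vowels, so rule 4 applies → [ɾ].
/i/ (between /r/ and /ɡ/) is unaffected → [i].
Rule 1 applies to /ɡ/ (word-final: word-finally) → [k].

[soɫkupxoɾik]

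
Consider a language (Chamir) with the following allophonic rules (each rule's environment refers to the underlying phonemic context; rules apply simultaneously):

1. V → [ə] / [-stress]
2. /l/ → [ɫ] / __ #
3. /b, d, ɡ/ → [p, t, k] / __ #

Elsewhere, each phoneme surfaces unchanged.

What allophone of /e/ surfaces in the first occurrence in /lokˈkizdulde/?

[ə]

/e/ (word-final) occurs in an unstressed syllable → [ə] by rule 1.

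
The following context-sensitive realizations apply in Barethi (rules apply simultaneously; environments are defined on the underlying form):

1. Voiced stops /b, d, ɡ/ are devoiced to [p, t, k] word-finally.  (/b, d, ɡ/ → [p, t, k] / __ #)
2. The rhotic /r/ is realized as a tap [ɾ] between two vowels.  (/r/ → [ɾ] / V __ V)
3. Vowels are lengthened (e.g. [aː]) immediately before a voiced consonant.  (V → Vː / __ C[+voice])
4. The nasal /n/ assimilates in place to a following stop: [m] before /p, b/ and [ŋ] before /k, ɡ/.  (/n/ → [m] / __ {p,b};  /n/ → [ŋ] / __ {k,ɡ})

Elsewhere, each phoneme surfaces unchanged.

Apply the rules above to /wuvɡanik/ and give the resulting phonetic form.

/u/ (between /w/ and /v/): before a voiced consonant, so rule 3 applies → [uː].
/ɡ/ (between /v/ and /a/) is in the target of rule 1 but the environment (word-finally) is not met → [ɡ].
/a/ — between /ɡ/ and /n/, before a voiced consonant — surfaces as [aː] (rule 3).
/n/ (between /a/ and /i/): rule 4 targets it, but not before a labial or velar stop → unchanged [n].
/i/ (between /n/ and /k/): rule 3 targets it, but not before a voiced consonant → unchanged [i].

[wuːvɡaːnik]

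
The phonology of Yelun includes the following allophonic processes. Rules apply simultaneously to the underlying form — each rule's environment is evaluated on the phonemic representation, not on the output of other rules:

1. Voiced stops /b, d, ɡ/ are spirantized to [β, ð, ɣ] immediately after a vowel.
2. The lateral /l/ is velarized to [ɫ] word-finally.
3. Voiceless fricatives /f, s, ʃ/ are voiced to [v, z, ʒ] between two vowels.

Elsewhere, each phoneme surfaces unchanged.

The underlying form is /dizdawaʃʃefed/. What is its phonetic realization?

/d/ (word-initial): rule 1 targets it, but not immediately after a vowel → unchanged [d].
/i/ (between /d/ and /z/): no rule targets it → [i].
/z/ — not in any rule's target class → [z].
/d/ (between /z/ and /a/): rule 1 targets it, but not immediately after a vowel → unchanged [d].
/a/ — not in any rule's target class → [a].
/w/ (between /a/ and /a/) is unaffected → [w].
/a/ — not in any rule's target class → [a].
/ʃ/ — between /a/ and /ʃ/; rule 3 does not apply here → [ʃ].
/ʃ/ — between /ʃ/ and /e/; rule 3 does not apply here → [ʃ].
/e/ (between /ʃ/ and /f/) is unaffected → [e].
/f/ — between /e/ and /e/, between two vowels — surfaces as [v] (rule 3).
/e/ — not in any rule's target class → [e].
Rule 1 applies to /d/ (word-final: immediately after a vowel) → [ð].

[dizdawaʃʃeveð]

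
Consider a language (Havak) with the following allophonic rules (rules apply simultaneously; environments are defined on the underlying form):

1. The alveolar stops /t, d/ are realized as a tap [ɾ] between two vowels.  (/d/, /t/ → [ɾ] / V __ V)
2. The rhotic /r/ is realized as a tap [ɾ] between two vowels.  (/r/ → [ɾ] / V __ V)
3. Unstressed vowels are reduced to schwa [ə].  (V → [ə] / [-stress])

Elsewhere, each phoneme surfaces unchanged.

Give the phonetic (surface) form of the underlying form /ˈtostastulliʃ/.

/t/ (word-initial) is in the target of rule 1 but the environment (between two vowels) is not met → [t].
/o/ (between /t/ and /s/): rule 3 targets it, but not in an unstressed syllable → unchanged [o].
/t/ — between /s/ and /a/; rule 1 does not apply here → [t].
/a/ — between /t/ and /s/, in an unstressed syllable — surfaces as [ə] (rule 3).
/t/ (between /s/ and /u/): rule 1 targets it, but not between two vowels → unchanged [t].
/u/ (between /t/ and /l/): in an unstressed syllable, so rule 3 applies → [ə].
/i/ (between /l/ and /ʃ/) occurs in an unstressed syllable → [ə] by rule 3.

[ˈtostəstəlləʃ]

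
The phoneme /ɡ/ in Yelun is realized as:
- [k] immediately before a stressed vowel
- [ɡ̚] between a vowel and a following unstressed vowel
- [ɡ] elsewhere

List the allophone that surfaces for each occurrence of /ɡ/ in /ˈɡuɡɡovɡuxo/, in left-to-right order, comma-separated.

Occurrence 1 (position 1): immediately before a stressed vowel → [k].
Occurrence 2 (position 3): no conditioning environment matches → elsewhere allophone [ɡ].
Occurrence 3 (position 4): no conditioning environment matches → elsewhere allophone [ɡ].
Occurrence 4 (position 7): no conditioning environment matches → elsewhere allophone [ɡ].

[k], [ɡ], [ɡ], [ɡ]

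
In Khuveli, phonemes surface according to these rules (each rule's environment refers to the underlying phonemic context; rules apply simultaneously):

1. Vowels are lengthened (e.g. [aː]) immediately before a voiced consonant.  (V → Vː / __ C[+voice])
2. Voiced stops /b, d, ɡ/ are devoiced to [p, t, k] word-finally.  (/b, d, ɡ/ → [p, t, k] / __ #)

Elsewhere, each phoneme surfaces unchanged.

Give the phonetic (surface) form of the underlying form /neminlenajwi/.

[neːmiːnleːnaːjwi]

/n/ (word-initial) is unaffected → [n].
/e/ meets the environment for rule 1 (before a voiced consonant) → [eː].
/m/ stays [m].
/i/ (between /m/ and /n/): before a voiced consonant, so rule 1 applies → [iː].
/n/ (between /i/ and /l/) is unaffected → [n].
/l/ (between /n/ and /e/): no rule targets it → [l].
/e/ (between /l/ and /n/) occurs before a voiced consonant → [eː] by rule 1.
/n/ — not in any rule's target class → [n].
/a/ (between /n/ and /j/) occurs before a voiced consonant → [aː] by rule 1.
/j/ (between /a/ and /w/): no rule targets it → [j].
/w/ (between /j/ and /i/) is unaffected → [w].
/i/ (word-final) fails the environment for rule 1, so it stays [i].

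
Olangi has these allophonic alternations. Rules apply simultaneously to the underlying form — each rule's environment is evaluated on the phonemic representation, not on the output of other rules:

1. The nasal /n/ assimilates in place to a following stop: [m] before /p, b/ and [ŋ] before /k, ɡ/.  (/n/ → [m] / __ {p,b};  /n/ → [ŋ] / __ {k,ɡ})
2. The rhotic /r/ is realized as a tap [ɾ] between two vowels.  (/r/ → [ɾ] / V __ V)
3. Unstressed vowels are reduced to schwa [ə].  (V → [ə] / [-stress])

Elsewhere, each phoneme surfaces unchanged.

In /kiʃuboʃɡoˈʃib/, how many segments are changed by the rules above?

4

Segments that undergo a rule: /i/ → [ə] (rule 3); /u/ → [ə] (rule 3); /o/ → [ə] (rule 3); /o/ → [ə] (rule 3).
All other segments surface unchanged.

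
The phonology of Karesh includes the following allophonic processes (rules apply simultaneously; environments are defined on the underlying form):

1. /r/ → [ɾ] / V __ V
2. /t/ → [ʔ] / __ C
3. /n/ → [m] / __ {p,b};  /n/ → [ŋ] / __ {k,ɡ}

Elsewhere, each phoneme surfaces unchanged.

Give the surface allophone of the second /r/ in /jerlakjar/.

[r]

/r/ — word-final; rule 1 does not apply here → [r].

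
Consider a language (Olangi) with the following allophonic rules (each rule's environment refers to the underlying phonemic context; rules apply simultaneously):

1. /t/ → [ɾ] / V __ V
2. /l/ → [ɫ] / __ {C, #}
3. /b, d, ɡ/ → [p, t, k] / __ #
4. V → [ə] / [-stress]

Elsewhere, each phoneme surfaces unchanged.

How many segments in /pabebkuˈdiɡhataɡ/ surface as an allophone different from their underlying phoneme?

7

Segments that undergo a rule: /a/ → [ə] (rule 4); /e/ → [ə] (rule 4); /u/ → [ə] (rule 4); /a/ → [ə] (rule 4); /t/ → [ɾ] (rule 1); /a/ → [ə] (rule 4); /ɡ/ → [k] (rule 3).
All other segments surface unchanged.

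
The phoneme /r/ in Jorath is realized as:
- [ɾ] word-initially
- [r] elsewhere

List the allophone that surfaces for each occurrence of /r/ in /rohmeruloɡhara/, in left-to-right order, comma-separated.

[ɾ], [r], [r]

Occurrence 1 (position 1): word-initially → [ɾ].
Occurrence 2 (position 6): no conditioning environment matches → elsewhere allophone [r].
Occurrence 3 (position 13): no conditioning environment matches → elsewhere allophone [r].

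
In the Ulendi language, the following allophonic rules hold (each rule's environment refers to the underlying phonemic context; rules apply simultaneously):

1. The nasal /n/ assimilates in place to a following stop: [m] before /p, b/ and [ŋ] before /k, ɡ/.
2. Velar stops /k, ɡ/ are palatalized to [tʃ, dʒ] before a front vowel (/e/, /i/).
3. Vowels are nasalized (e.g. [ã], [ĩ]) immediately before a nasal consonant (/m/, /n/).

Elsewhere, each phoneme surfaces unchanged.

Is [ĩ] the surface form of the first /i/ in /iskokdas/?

/i/ — word-initial; rule 3 does not apply here → [i].
The actual realization is [i], not [ĩ].

No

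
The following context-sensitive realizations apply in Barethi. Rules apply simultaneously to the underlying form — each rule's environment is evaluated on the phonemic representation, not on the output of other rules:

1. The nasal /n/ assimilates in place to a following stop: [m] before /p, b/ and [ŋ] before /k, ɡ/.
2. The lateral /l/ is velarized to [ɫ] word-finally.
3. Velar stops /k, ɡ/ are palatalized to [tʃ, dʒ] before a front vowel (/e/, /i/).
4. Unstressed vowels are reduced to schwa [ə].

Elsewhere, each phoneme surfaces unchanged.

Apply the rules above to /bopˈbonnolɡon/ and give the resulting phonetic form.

/o/ meets the environment for rule 4 (in an unstressed syllable) → [ə].
/o/ — between /b/ and /n/; rule 4 does not apply here → [o].
/n/ (between /o/ and /n/) is in the target of rule 1 but the environment (before a labial or velar stop) is not met → [n].
/n/ (between /n/ and /o/) is in the target of rule 1 but the environment (before a labial or velar stop) is not met → [n].
Rule 4 applies to /o/ (between /n/ and /l/: in an unstressed syllable) → [ə].
/l/ — between /o/ and /ɡ/; rule 2 does not apply here → [l].
/ɡ/ (between /l/ and /o/): rule 3 targets it, but not before a front vowel → unchanged [ɡ].
/o/ — between /ɡ/ and /n/, in an unstressed syllable — surfaces as [ə] (rule 4).
/n/ — word-final; rule 1 does not apply here → [n].

[bəpˈbonnəlɡən]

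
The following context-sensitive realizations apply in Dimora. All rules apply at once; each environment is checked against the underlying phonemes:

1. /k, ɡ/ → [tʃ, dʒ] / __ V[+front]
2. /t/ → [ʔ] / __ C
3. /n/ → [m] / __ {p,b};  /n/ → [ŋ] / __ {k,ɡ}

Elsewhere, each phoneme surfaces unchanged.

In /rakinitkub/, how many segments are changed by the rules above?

2

Segments that undergo a rule: /k/ → [tʃ] (rule 1); /t/ → [ʔ] (rule 2).
All other segments surface unchanged.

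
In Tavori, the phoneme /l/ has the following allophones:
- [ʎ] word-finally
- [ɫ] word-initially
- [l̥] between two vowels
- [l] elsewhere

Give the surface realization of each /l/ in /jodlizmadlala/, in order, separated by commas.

[l], [l], [l̥]

Occurrence 1 (position 4): no conditioning environment matches → elsewhere allophone [l].
Occurrence 2 (position 10): no conditioning environment matches → elsewhere allophone [l].
Occurrence 3 (position 12): between two vowels → [l̥].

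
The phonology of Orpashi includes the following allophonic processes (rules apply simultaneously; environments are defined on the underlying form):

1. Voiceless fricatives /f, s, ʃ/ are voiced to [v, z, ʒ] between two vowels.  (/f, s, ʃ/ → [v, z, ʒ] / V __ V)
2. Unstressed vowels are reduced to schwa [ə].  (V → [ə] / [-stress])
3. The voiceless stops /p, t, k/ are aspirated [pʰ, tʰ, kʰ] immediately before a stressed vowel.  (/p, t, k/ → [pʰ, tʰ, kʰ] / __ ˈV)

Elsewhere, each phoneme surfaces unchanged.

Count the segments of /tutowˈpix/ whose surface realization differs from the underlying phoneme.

3

Segments that undergo a rule: /u/ → [ə] (rule 2); /o/ → [ə] (rule 2); /p/ → [pʰ] (rule 3).
All other segments surface unchanged.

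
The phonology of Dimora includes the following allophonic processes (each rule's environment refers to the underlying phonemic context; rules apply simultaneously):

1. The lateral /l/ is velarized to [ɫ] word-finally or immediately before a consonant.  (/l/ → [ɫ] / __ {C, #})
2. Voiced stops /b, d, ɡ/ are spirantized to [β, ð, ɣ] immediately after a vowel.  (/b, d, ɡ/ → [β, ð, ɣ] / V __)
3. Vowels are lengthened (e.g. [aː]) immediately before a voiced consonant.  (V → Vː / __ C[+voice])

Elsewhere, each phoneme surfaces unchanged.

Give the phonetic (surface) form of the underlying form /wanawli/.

/w/ (word-initial): no rule targets it → [w].
/a/ — between /w/ and /n/, before a voiced consonant — surfaces as [aː] (rule 3).
/n/ — not in any rule's target class → [n].
/a/ (between /n/ and /w/) occurs before a voiced consonant → [aː] by rule 3.
/w/ (between /a/ and /l/): no rule targets it → [w].
/l/ — between /w/ and /i/; rule 1 does not apply here → [l].
/i/ (word-final): rule 3 targets it, but not before a voiced consonant → unchanged [i].

[waːnaːwli]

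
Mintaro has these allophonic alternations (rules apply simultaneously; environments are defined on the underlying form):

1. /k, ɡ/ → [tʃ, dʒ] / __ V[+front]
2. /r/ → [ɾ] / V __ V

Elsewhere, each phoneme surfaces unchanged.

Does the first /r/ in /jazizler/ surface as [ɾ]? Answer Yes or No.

/r/ (word-final): rule 2 targets it, but not between two vowels → unchanged [r].
The actual realization is [r], not [ɾ].

No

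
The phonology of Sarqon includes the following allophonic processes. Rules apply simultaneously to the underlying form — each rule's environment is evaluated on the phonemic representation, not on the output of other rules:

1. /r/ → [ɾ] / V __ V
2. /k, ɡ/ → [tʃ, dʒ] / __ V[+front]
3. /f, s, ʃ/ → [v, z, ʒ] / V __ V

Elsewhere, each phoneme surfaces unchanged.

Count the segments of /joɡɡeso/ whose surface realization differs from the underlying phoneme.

2

Segments that undergo a rule: /ɡ/ → [dʒ] (rule 2); /s/ → [z] (rule 3).
All other segments surface unchanged.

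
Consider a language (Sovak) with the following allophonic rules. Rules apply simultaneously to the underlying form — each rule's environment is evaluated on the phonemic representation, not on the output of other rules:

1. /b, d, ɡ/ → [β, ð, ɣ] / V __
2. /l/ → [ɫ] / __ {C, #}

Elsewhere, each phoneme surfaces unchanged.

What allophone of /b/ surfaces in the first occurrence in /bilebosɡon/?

[b]

/b/ (word-initial) fails the environment for rule 1, so it stays [b].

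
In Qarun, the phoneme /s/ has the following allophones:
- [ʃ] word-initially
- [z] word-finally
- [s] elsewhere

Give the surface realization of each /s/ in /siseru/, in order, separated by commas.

[ʃ], [s]

Occurrence 1 (position 1): word-initially → [ʃ].
Occurrence 2 (position 3): no conditioning environment matches → elsewhere allophone [s].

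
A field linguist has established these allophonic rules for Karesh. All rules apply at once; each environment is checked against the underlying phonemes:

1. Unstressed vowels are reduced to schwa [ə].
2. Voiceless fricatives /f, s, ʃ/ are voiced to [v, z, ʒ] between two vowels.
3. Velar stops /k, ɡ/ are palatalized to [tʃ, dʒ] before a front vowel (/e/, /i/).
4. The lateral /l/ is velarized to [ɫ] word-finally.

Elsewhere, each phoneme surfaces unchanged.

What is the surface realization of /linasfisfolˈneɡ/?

[lənəsfəsfəlˈneɡ]

/l/ (word-initial) is in the target of rule 4 but the environment (word-finally) is not met → [l].
/i/ (between /l/ and /n/): in an unstressed syllable, so rule 1 applies → [ə].
/a/ meets the environment for rule 1 (in an unstressed syllable) → [ə].
/s/ (between /a/ and /f/) fails the environment for rule 2, so it stays [s].
/f/ (between /s/ and /i/) fails the environment for rule 2, so it stays [f].
/i/ meets the environment for rule 1 (in an unstressed syllable) → [ə].
/s/ (between /i/ and /f/): rule 2 targets it, but not between two vowels → unchanged [s].
/f/ (between /s/ and /o/) is in the target of rule 2 but the environment (between two vowels) is not met → [f].
/o/ — between /f/ and /l/, in an unstressed syllable — surfaces as [ə] (rule 1).
/l/ — between /o/ and /n/; rule 4 does not apply here → [l].
/e/ (between /n/ and /ɡ/) is in the target of rule 1 but the environment (in an unstressed syllable) is not met → [e].
/ɡ/ (word-final): rule 3 targets it, but not before a front vowel → unchanged [ɡ].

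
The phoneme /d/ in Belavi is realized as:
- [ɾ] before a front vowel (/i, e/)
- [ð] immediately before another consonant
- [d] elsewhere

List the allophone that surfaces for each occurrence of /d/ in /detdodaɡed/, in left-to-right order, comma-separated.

Occurrence 1 (position 1): before a front vowel (/i, e/) → [ɾ].
Occurrence 2 (position 4): no conditioning environment matches → elsewhere allophone [d].
Occurrence 3 (position 6): no conditioning environment matches → elsewhere allophone [d].
Occurrence 4 (position 10): no conditioning environment matches → elsewhere allophone [d].

[ɾ], [d], [d], [d]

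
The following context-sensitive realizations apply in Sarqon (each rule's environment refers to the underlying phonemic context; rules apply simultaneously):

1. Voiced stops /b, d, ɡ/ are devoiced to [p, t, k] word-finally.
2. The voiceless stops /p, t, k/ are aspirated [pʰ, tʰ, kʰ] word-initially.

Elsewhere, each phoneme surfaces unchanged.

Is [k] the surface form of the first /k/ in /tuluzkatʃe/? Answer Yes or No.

/k/ (between /z/ and /a/) is in the target of rule 2 but the environment (word-initially) is not met → [k].
The actual realization is [k], which matches [k].

Yes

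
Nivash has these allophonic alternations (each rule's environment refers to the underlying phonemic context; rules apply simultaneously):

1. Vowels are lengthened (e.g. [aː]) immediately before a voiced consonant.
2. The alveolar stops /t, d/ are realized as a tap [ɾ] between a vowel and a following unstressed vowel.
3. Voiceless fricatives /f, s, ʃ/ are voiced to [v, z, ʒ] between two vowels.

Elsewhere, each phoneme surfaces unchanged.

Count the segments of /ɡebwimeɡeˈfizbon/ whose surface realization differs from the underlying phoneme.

6

Segments that undergo a rule: /e/ → [eː] (rule 1); /i/ → [iː] (rule 1); /e/ → [eː] (rule 1); /f/ → [v] (rule 3); /i/ → [iː] (rule 1); /o/ → [oː] (rule 1).
All other segments surface unchanged.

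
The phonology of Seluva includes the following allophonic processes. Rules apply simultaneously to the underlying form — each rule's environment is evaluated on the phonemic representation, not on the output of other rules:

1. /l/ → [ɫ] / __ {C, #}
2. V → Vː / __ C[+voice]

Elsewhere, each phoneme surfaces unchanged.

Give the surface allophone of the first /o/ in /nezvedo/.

/o/ (word-final) is in the target of rule 2 but the environment (before a voiced consonant) is not met → [o].

[o]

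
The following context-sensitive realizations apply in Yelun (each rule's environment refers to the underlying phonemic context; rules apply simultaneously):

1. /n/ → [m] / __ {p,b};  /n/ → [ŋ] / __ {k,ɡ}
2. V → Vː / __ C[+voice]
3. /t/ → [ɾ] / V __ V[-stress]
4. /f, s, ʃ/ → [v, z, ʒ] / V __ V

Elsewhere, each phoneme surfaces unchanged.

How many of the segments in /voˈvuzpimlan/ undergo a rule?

Segments that undergo a rule: /o/ → [oː] (rule 2); /u/ → [uː] (rule 2); /i/ → [iː] (rule 2); /a/ → [aː] (rule 2).
All other segments surface unchanged.

4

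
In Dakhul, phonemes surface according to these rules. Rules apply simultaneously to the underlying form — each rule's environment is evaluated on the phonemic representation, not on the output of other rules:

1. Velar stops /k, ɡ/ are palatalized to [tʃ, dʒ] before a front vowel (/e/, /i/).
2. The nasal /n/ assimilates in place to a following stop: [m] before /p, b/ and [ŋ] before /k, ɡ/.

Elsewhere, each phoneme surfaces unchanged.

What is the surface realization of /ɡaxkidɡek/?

[ɡaxtʃiddʒek]

/ɡ/ (word-initial) is in the target of rule 1 but the environment (before a front vowel) is not met → [ɡ].
/a/ (between /ɡ/ and /x/) is unaffected → [a].
/x/ (between /a/ and /k/) is unaffected → [x].
Rule 1 applies to /k/ (between /x/ and /i/: before a front vowel) → [tʃ].
/i/ stays [i].
/d/ (between /i/ and /ɡ/) is unaffected → [d].
/ɡ/ — between /d/ and /e/, before a front vowel — surfaces as [dʒ] (rule 1).
/e/ (between /ɡ/ and /k/) is unaffected → [e].
/k/ (word-final) fails the environment for rule 1, so it stays [k].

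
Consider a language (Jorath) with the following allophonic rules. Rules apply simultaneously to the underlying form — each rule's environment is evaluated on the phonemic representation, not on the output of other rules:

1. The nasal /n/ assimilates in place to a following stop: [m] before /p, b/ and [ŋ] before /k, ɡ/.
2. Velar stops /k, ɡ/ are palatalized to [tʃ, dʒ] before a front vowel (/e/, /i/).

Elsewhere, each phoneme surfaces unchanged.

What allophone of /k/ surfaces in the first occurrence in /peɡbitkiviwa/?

/k/ (between /t/ and /i/) occurs before a front vowel → [tʃ] by rule 2.

[tʃ]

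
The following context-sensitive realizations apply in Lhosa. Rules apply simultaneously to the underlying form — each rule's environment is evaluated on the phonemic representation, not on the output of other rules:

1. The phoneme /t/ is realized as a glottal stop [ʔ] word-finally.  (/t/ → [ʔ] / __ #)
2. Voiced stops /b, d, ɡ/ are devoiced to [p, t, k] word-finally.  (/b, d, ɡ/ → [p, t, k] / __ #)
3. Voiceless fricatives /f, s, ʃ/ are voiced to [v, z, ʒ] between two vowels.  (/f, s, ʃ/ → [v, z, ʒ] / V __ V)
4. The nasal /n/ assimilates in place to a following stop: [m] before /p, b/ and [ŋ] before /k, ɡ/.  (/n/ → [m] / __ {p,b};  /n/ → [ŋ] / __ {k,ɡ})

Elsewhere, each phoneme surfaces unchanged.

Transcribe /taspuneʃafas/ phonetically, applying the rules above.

/t/ — word-initial; rule 1 does not apply here → [t].
/a/ stays [a].
/s/ (between /a/ and /p/): rule 3 targets it, but not between two vowels → unchanged [s].
/p/ (between /s/ and /u/) is unaffected → [p].
/u/ (between /p/ and /n/): no rule targets it → [u].
/n/ (between /u/ and /e/): rule 4 targets it, but not before a labial or velar stop → unchanged [n].
/e/ — not in any rule's target class → [e].
Rule 3 applies to /ʃ/ (between /e/ and /a/: between two vowels) → [ʒ].
/a/ stays [a].
Rule 3 applies to /f/ (between /a/ and /a/: between two vowels) → [v].
/a/ — not in any rule's target class → [a].
/s/ — word-final; rule 3 does not apply here → [s].

[taspuneʒavas]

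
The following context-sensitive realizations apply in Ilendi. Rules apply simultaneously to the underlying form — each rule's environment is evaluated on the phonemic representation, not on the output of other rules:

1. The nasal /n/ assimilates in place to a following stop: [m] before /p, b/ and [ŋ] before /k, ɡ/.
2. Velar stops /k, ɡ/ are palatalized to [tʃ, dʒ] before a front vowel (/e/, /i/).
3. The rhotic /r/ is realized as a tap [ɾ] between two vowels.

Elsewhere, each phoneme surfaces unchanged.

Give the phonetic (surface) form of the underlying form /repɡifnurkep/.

/r/ (word-initial) fails the environment for rule 3, so it stays [r].
/e/ (between /r/ and /p/): no rule targets it → [e].
/p/ (between /e/ and /ɡ/) is unaffected → [p].
/ɡ/ — between /p/ and /i/, before a front vowel — surfaces as [dʒ] (rule 2).
/i/ — not in any rule's target class → [i].
/f/ — not in any rule's target class → [f].
/n/ (between /f/ and /u/) fails the environment for rule 1, so it stays [n].
/u/ (between /n/ and /r/) is unaffected → [u].
/r/ (between /u/ and /k/): rule 3 targets it, but not between two vowels → unchanged [r].
/k/ meets the environment for rule 2 (before a front vowel) → [tʃ].
/e/ (between /k/ and /p/): no rule targets it → [e].
/p/ stays [p].

[repdʒifnurtʃep]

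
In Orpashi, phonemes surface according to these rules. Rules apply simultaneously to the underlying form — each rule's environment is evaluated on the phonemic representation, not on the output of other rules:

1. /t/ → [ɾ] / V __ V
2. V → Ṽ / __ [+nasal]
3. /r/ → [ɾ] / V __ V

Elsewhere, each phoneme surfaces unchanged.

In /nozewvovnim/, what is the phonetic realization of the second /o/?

[o]

/o/ (between /v/ and /v/) is in the target of rule 2 but the environment (before a nasal consonant) is not met → [o].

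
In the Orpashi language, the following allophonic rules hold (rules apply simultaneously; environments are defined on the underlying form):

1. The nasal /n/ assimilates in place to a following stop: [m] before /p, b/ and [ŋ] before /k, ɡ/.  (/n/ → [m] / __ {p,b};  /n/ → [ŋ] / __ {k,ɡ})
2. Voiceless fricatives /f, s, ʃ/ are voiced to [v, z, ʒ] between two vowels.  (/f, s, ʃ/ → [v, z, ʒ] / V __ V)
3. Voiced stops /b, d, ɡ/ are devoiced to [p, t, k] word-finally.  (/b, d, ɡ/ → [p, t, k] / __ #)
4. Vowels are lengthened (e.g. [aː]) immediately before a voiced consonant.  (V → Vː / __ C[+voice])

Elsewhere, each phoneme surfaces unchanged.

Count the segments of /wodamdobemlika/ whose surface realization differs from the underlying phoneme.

Segments that undergo a rule: /o/ → [oː] (rule 4); /a/ → [aː] (rule 4); /o/ → [oː] (rule 4); /e/ → [eː] (rule 4).
All other segments surface unchanged.

4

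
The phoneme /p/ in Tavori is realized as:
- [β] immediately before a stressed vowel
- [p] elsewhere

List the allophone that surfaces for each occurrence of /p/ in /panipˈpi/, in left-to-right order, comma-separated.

[p], [p], [β]

Occurrence 1 (position 1): no conditioning environment matches → elsewhere allophone [p].
Occurrence 2 (position 5): no conditioning environment matches → elsewhere allophone [p].
Occurrence 3 (position 6): immediately before a stressed vowel → [β].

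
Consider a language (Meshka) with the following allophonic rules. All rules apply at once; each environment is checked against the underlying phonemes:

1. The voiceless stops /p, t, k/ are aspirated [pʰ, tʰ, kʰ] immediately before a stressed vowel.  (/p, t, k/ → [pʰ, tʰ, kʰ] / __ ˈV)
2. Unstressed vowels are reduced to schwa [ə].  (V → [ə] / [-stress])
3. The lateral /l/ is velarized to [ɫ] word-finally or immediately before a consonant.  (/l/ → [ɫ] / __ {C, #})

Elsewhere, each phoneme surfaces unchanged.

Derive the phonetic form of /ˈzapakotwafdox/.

[ˈzapəkətwəfdəx]

/z/ stays [z].
/a/ — between /z/ and /p/; rule 2 does not apply here → [a].
/p/ — between /a/ and /a/; rule 1 does not apply here → [p].
/a/ (between /p/ and /k/): in an unstressed syllable, so rule 2 applies → [ə].
/k/ (between /a/ and /o/) fails the environment for rule 1, so it stays [k].
/o/ (between /k/ and /t/): in an unstressed syllable, so rule 2 applies → [ə].
/t/ (between /o/ and /w/) is in the target of rule 1 but the environment (immediately before a stressed vowel) is not met → [t].
/w/ stays [w].
/a/ (between /w/ and /f/) occurs in an unstressed syllable → [ə] by rule 2.
/f/ (between /a/ and /d/) is unaffected → [f].
/d/ (between /f/ and /o/): no rule targets it → [d].
/o/ (between /d/ and /x/) occurs in an unstressed syllable → [ə] by rule 2.
/x/ — not in any rule's target class → [x].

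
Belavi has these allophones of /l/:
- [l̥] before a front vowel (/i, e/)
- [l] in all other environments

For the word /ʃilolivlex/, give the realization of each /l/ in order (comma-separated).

[l], [l̥], [l̥]

Occurrence 1 (position 3): no conditioning environment matches → elsewhere allophone [l].
Occurrence 2 (position 5): before a front vowel (/i, e/) → [l̥].
Occurrence 3 (position 8): before a front vowel (/i, e/) → [l̥].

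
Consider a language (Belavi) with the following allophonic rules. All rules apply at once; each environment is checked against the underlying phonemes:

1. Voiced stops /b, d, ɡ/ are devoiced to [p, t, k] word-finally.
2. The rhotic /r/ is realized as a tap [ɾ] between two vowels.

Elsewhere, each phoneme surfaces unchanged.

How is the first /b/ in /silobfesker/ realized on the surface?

[b]

/b/ — between /o/ and /f/; rule 1 does not apply here → [b].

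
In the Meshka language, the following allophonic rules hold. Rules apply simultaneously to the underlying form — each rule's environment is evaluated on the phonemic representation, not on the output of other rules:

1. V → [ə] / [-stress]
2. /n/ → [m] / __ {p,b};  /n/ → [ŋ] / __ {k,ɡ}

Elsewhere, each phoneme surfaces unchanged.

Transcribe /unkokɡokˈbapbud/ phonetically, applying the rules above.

[əŋkəkɡəkˈbapbəd]

Rule 1 applies to /u/ (word-initial: in an unstressed syllable) → [ə].
/n/ meets the environment for rule 2 (before a labial or velar stop) → [ŋ].
/o/ (between /k/ and /k/) occurs in an unstressed syllable → [ə] by rule 1.
/o/ meets the environment for rule 1 (in an unstressed syllable) → [ə].
/a/ (between /b/ and /p/) fails the environment for rule 1, so it stays [a].
Rule 1 applies to /u/ (between /b/ and /d/: in an unstressed syllable) → [ə].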